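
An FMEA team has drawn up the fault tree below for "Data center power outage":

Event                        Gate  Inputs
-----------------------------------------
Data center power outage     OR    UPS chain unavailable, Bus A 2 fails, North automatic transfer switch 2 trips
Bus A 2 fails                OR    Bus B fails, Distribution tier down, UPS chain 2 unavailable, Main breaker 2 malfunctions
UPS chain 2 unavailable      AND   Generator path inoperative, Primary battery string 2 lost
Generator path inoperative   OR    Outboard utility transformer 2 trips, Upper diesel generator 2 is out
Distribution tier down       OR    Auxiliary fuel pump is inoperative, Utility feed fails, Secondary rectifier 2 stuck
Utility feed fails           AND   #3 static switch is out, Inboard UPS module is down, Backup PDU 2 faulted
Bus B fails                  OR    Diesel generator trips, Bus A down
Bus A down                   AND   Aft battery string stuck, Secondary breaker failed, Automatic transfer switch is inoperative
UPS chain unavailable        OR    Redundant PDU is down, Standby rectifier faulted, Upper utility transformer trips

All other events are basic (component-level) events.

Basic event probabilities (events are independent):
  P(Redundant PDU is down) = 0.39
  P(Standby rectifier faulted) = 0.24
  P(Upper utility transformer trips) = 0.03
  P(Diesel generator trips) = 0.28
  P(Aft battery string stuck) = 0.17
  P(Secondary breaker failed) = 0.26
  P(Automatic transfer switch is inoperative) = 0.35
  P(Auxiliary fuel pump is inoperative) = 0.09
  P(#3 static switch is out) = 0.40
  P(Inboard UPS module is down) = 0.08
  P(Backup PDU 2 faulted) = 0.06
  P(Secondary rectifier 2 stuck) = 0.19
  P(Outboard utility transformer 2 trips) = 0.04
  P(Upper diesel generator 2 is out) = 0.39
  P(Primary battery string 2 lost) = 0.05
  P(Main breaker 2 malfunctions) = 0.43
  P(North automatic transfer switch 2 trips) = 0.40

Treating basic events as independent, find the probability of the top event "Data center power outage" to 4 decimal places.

P(UPS chain unavailable) [OR] = 1 − (1−0.39) × (1−0.24) × (1−0.03) = 0.550308
P(Bus A down) [AND] = 0.17 × 0.26 × 0.35 = 0.015470
P(Bus B fails) [OR] = 1 − (1−0.28) × (1−0.015470) = 0.291138
P(Utility feed fails) [AND] = 0.40 × 0.08 × 0.06 = 0.001920
P(Distribution tier down) [OR] = 1 − (1−0.09) × (1−0.001920) × (1−0.19) = 0.264315
P(Generator path inoperative) [OR] = 1 − (1−0.04) × (1−0.39) = 0.414400
P(UPS chain 2 unavailable) [AND] = 0.414400 × 0.05 = 0.020720
P(Bus A 2 fails) [OR] = 1 − (1−0.291138) × (1−0.264315) × (1−0.020720) × (1−0.43) = 0.708905
P(Data center power outage) [OR] = 1 − (1−0.550308) × (1−0.708905) × (1−0.40) = 0.921458
Rounded to 4 decimal places: P(Data center power outage) ≈ 0.9215.

0.9215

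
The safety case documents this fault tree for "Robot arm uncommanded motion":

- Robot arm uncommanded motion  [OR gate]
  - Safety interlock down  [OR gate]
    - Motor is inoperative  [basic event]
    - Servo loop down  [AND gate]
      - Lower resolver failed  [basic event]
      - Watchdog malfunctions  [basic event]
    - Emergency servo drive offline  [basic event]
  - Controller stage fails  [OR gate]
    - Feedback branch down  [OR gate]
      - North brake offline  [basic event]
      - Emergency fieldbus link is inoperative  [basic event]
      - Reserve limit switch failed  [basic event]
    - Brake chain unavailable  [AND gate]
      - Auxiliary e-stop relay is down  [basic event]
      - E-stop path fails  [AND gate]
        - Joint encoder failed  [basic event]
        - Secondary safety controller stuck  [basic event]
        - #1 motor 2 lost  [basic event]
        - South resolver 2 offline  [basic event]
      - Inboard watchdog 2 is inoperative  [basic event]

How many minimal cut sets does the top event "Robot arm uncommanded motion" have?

7

Servo loop down [AND]: one cut set from each child combined → 1 × 1 = 1 cut set(s).
Safety interlock down [OR]: union of children's cut sets → 3 cut set(s).
Feedback branch down [OR]: union of children's cut sets → 3 cut set(s).
E-stop path fails [AND]: one cut set from each child combined → 1 × 1 × 1 × 1 = 1 cut set(s).
Brake chain unavailable [AND]: one cut set from each child combined → 1 × 1 × 1 = 1 cut set(s).
Controller stage fails [OR]: union of children's cut sets → 4 cut set(s).
Robot arm uncommanded motion [OR]: union of children's cut sets → 7 cut set(s).
Minimal cut sets: {Motor is inoperative}; {Lower resolver failed, Watchdog malfunctions}; {Emergency servo drive offline}; {North brake offline}; {Emergency fieldbus link is inoperative}; {Reserve limit switch failed}; {#1 motor 2 lost, Auxiliary e-stop relay is down, Inboard watchdog 2 is inoperative, Joint encoder failed, Secondary safety controller stuck, South resolver 2 offline}.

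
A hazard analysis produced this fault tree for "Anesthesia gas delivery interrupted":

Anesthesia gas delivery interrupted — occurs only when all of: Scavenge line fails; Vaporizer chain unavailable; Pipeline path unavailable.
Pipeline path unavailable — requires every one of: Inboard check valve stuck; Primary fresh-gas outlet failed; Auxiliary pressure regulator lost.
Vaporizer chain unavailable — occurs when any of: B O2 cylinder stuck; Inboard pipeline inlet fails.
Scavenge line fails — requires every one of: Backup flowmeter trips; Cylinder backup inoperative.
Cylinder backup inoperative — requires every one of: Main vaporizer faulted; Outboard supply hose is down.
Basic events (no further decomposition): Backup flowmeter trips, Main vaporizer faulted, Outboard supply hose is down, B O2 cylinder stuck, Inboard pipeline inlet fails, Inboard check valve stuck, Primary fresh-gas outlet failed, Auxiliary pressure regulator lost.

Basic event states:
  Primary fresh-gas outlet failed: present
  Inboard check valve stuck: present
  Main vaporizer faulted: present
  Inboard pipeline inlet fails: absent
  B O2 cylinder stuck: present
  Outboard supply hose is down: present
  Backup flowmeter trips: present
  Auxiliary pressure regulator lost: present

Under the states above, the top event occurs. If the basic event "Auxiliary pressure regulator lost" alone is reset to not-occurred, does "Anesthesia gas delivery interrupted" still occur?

No

Counterfactual: set "Auxiliary pressure regulator lost" to not occurred.
Cylinder backup inoperative [AND]: Main vaporizer faulted=occurs, Outboard supply hose is down=occurs → all inputs occur → occurs.
Scavenge line fails [AND]: Backup flowmeter trips=occurs, Cylinder backup inoperative=occurs → all inputs occur → occurs.
Vaporizer chain unavailable [OR]: B O2 cylinder stuck=occurs, Inboard pipeline inlet fails=not → at least one input occurs → occurs.
Pipeline path unavailable [AND]: Inboard check valve stuck=occurs, Primary fresh-gas outlet failed=occurs, Auxiliary pressure regulator lost=not → not all inputs occur → does not occur.
Anesthesia gas delivery interrupted [AND]: Scavenge line fails=occurs, Vaporizer chain unavailable=occurs, Pipeline path unavailable=not → not all inputs occur → does not occur.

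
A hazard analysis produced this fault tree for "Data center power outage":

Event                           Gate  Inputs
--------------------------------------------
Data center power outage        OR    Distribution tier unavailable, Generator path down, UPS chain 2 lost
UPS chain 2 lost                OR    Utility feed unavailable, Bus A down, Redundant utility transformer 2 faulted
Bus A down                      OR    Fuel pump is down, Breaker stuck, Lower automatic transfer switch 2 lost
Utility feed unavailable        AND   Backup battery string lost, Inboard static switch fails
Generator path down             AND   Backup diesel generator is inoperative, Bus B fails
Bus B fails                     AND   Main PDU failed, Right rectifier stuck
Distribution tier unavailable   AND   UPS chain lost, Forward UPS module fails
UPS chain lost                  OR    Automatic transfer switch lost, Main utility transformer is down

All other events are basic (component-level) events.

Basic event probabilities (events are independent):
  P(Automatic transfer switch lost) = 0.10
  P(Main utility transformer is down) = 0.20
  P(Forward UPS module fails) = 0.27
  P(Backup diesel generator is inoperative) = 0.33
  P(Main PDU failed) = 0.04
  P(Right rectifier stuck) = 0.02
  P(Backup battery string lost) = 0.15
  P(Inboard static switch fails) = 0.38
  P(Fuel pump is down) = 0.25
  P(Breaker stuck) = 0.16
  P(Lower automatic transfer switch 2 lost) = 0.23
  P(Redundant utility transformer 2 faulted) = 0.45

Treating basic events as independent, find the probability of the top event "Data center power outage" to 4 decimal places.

P(UPS chain lost) [OR] = 1 − (1−0.10) × (1−0.20) = 0.280000
P(Distribution tier unavailable) [AND] = 0.280000 × 0.27 = 0.075600
P(Bus B fails) [AND] = 0.04 × 0.02 = 0.000800
P(Generator path down) [AND] = 0.33 × 0.000800 = 0.000264
P(Utility feed unavailable) [AND] = 0.15 × 0.38 = 0.057000
P(Bus A down) [OR] = 1 − (1−0.25) × (1−0.16) × (1−0.23) = 0.514900
P(UPS chain 2 lost) [OR] = 1 − (1−0.057000) × (1−0.514900) × (1−0.45) = 0.748403
P(Data center power outage) [OR] = 1 − (1−0.075600) × (1−0.000264) × (1−0.748403) = 0.767485
Rounded to 4 decimal places: P(Data center power outage) ≈ 0.7675.

0.7675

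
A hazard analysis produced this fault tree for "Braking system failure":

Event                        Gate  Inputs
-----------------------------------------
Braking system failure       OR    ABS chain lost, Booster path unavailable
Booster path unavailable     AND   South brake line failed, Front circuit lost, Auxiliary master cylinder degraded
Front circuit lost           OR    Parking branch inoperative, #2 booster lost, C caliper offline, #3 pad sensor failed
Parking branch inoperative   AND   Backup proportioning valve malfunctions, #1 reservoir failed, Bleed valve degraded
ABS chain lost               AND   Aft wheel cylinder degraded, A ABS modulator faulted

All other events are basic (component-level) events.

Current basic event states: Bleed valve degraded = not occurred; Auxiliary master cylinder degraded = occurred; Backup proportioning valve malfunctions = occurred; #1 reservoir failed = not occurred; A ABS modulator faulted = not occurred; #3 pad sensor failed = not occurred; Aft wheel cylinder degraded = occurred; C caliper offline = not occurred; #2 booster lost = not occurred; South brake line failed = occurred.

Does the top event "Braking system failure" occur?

No

ABS chain lost [AND]: Aft wheel cylinder degraded=occurs, A ABS modulator faulted=not → not all inputs occur → does not occur.
Parking branch inoperative [AND]: Backup proportioning valve malfunctions=occurs, #1 reservoir failed=not, Bleed valve degraded=not → not all inputs occur → does not occur.
Front circuit lost [OR]: Parking branch inoperative=not, #2 booster lost=not, C caliper offline=not, #3 pad sensor failed=not → no input occurs → does not occur.
Booster path unavailable [AND]: South brake line failed=occurs, Front circuit lost=not, Auxiliary master cylinder degraded=occurs → not all inputs occur → does not occur.
Braking system failure [OR]: ABS chain lost=not, Booster path unavailable=not → no input occurs → does not occur.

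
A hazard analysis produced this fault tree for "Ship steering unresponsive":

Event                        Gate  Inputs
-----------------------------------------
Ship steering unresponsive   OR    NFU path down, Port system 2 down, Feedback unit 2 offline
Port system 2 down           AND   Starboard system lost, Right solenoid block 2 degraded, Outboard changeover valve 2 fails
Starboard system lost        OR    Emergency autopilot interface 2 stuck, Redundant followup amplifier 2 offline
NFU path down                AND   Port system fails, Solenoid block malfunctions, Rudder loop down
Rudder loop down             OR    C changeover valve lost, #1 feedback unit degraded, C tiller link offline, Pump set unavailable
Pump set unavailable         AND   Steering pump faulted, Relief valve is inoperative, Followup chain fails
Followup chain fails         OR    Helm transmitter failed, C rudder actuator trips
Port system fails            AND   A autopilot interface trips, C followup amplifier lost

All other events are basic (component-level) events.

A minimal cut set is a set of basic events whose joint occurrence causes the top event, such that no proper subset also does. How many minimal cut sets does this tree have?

8

Port system fails [AND]: one cut set from each child combined → 1 × 1 = 1 cut set(s).
Followup chain fails [OR]: union of children's cut sets → 2 cut set(s).
Pump set unavailable [AND]: one cut set from each child combined → 1 × 1 × 2 = 2 cut set(s).
Rudder loop down [OR]: union of children's cut sets → 5 cut set(s).
NFU path down [AND]: one cut set from each child combined → 1 × 1 × 5 = 5 cut set(s).
Starboard system lost [OR]: union of children's cut sets → 2 cut set(s).
Port system 2 down [AND]: one cut set from each child combined → 2 × 1 × 1 = 2 cut set(s).
Ship steering unresponsive [OR]: union of children's cut sets → 8 cut set(s).
Minimal cut sets: {A autopilot interface trips, C changeover valve lost, C followup amplifier lost, Solenoid block malfunctions}; {#1 feedback unit degraded, A autopilot interface trips, C followup amplifier lost, Solenoid block malfunctions}; {A autopilot interface trips, C followup amplifier lost, C tiller link offline, Solenoid block malfunctions}; {A autopilot interface trips, C followup amplifier lost, Helm transmitter failed, Relief valve is inoperative, Solenoid block malfunctions, Steering pump faulted}; {A autopilot interface trips, C followup amplifier lost, C rudder actuator trips, Relief valve is inoperative, Solenoid block malfunctions, Steering pump faulted}; {Emergency autopilot interface 2 stuck, Outboard changeover valve 2 fails, Right solenoid block 2 degraded}; {Outboard changeover valve 2 fails, Redundant followup amplifier 2 offline, Right solenoid block 2 degraded}; {Feedback unit 2 offline}.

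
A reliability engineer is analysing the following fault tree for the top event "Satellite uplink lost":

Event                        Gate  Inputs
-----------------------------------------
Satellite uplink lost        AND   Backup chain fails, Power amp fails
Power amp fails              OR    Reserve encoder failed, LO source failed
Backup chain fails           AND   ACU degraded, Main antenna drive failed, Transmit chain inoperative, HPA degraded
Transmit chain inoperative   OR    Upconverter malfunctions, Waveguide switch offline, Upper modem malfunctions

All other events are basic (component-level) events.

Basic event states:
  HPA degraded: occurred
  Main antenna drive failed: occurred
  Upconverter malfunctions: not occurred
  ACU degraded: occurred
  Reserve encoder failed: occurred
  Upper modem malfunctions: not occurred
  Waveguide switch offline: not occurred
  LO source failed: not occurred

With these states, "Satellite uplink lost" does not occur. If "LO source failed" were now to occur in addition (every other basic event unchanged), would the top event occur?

No

Counterfactual: set "LO source failed" to occurred.
Transmit chain inoperative [OR]: Upconverter malfunctions=not, Waveguide switch offline=not, Upper modem malfunctions=not → no input occurs → does not occur.
Backup chain fails [AND]: ACU degraded=occurs, Main antenna drive failed=occurs, Transmit chain inoperative=not, HPA degraded=occurs → not all inputs occur → does not occur.
Power amp fails [OR]: Reserve encoder failed=occurs, LO source failed=occurs → at least one input occurs → occurs.
Satellite uplink lost [AND]: Backup chain fails=not, Power amp fails=occurs → not all inputs occur → does not occur.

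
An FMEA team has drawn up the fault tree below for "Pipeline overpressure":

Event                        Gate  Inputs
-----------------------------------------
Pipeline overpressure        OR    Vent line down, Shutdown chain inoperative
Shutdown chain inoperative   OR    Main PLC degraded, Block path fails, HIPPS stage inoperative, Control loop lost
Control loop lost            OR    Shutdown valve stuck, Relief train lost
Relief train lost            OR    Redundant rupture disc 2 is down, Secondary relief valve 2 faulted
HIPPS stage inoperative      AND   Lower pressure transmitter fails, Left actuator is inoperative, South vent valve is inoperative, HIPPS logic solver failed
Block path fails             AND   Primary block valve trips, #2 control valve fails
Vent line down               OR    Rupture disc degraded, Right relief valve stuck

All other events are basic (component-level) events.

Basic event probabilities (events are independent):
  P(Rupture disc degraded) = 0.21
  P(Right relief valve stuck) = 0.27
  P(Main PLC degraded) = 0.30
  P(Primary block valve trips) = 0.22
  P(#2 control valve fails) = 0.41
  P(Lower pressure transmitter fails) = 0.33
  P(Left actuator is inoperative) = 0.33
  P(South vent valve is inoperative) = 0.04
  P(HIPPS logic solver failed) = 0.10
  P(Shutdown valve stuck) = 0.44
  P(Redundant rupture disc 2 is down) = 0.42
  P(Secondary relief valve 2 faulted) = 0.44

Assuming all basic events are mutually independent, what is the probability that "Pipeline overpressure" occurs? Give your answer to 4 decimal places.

0.9332

P(Vent line down) [OR] = 1 − (1−0.21) × (1−0.27) = 0.423300
P(Block path fails) [AND] = 0.22 × 0.41 = 0.090200
P(HIPPS stage inoperative) [AND] = 0.33 × 0.33 × 0.04 × 0.10 = 0.000436
P(Relief train lost) [OR] = 1 − (1−0.42) × (1−0.44) = 0.675200
P(Control loop lost) [OR] = 1 − (1−0.44) × (1−0.675200) = 0.818112
P(Shutdown chain inoperative) [OR] = 1 − (1−0.30) × (1−0.090200) × (1−0.000436) × (1−0.818112) = 0.884213
P(Pipeline overpressure) [OR] = 1 − (1−0.423300) × (1−0.884213) = 0.933226
Rounded to 4 decimal places: P(Pipeline overpressure) ≈ 0.9332.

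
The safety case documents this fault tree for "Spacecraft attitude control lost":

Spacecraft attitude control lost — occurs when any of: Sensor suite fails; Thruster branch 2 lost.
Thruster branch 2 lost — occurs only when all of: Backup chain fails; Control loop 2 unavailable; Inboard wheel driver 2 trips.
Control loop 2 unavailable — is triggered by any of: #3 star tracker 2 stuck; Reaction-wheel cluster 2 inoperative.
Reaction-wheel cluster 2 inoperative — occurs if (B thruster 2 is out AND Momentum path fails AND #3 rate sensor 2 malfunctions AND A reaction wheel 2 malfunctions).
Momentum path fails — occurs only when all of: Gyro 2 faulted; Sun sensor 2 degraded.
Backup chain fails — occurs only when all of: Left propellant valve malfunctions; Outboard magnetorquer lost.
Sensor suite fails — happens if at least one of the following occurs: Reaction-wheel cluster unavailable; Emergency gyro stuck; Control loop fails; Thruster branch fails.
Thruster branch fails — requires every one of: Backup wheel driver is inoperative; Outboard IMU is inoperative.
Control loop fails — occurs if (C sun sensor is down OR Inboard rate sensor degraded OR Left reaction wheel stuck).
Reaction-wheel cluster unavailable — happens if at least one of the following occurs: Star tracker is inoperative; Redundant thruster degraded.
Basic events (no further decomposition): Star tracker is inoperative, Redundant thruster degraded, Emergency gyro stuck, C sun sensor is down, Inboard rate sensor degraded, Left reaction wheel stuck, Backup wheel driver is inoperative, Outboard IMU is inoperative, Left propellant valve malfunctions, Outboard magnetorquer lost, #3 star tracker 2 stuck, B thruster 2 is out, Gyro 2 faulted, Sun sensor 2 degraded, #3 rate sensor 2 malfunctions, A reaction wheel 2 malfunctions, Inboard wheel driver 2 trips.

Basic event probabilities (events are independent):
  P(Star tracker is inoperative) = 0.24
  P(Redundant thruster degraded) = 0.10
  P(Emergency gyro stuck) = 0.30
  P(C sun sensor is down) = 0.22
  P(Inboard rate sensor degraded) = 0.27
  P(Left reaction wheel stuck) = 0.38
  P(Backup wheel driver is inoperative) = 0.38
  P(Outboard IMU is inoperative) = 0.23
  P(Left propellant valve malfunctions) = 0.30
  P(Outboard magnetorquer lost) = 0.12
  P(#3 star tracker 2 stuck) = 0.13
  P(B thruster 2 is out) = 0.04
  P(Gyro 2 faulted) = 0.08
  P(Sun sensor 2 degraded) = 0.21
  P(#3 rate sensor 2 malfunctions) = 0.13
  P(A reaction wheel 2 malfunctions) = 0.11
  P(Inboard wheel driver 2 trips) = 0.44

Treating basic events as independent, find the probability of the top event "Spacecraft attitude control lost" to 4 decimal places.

P(Reaction-wheel cluster unavailable) [OR] = 1 − (1−0.24) × (1−0.10) = 0.316000
P(Control loop fails) [OR] = 1 − (1−0.22) × (1−0.27) × (1−0.38) = 0.646972
P(Thruster branch fails) [AND] = 0.38 × 0.23 = 0.087400
P(Sensor suite fails) [OR] = 1 − (1−0.316000) × (1−0.30) × (1−0.646972) × (1−0.087400) = 0.845743
P(Backup chain fails) [AND] = 0.30 × 0.12 = 0.036000
P(Momentum path fails) [AND] = 0.08 × 0.21 = 0.016800
P(Reaction-wheel cluster 2 inoperative) [AND] = 0.04 × 0.016800 × 0.13 × 0.11 = 0.000010
P(Control loop 2 unavailable) [OR] = 1 − (1−0.13) × (1−0.000010) = 0.130009
P(Thruster branch 2 lost) [AND] = 0.036000 × 0.130009 × 0.44 = 0.002059
P(Spacecraft attitude control lost) [OR] = 1 − (1−0.845743) × (1−0.002059) = 0.846061
Rounded to 4 decimal places: P(Spacecraft attitude control lost) ≈ 0.8461.

0.8461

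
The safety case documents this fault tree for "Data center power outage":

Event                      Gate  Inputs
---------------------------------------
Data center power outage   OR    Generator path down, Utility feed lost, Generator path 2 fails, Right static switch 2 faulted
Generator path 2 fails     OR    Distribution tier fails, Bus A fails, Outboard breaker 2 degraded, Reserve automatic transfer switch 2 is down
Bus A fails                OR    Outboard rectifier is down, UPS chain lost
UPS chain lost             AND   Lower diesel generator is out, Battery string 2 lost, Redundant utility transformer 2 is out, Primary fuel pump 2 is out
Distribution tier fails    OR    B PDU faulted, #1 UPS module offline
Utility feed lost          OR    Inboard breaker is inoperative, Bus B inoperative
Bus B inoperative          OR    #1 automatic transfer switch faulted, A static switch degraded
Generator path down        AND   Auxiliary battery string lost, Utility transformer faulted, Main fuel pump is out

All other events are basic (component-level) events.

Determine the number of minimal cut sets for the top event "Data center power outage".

Generator path down [AND]: one cut set from each child combined → 1 × 1 × 1 = 1 cut set(s).
Bus B inoperative [OR]: union of children's cut sets → 2 cut set(s).
Utility feed lost [OR]: union of children's cut sets → 3 cut set(s).
Distribution tier fails [OR]: union of children's cut sets → 2 cut set(s).
UPS chain lost [AND]: one cut set from each child combined → 1 × 1 × 1 × 1 = 1 cut set(s).
Bus A fails [OR]: union of children's cut sets → 2 cut set(s).
Generator path 2 fails [OR]: union of children's cut sets → 6 cut set(s).
Data center power outage [OR]: union of children's cut sets → 11 cut set(s).

11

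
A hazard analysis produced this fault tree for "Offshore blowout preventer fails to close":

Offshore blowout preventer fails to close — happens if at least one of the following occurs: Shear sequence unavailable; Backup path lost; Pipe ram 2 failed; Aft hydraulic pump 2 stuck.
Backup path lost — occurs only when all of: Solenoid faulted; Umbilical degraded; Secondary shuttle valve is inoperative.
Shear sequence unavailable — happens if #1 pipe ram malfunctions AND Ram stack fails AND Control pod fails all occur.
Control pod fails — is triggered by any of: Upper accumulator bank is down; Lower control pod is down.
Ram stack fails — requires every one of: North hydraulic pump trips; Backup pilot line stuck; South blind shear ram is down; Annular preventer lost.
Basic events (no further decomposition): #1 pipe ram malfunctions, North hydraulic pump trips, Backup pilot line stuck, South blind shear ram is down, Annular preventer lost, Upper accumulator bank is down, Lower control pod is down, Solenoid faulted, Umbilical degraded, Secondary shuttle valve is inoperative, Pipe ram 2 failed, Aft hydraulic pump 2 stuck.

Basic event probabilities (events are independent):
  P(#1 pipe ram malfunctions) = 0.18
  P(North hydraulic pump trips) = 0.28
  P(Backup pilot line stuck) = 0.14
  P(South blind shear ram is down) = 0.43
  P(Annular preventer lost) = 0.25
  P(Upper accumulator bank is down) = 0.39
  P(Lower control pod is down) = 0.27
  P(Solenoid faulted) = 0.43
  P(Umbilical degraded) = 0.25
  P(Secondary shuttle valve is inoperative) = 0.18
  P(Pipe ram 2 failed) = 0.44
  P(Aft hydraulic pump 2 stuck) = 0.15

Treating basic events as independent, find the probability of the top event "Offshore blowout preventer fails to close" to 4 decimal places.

0.5334

P(Ram stack fails) [AND] = 0.28 × 0.14 × 0.43 × 0.25 = 0.004214
P(Control pod fails) [OR] = 1 − (1−0.39) × (1−0.27) = 0.554700
P(Shear sequence unavailable) [AND] = 0.18 × 0.004214 × 0.554700 = 0.000421
P(Backup path lost) [AND] = 0.43 × 0.25 × 0.18 = 0.019350
P(Offshore blowout preventer fails to close) [OR] = 1 − (1−0.000421) × (1−0.019350) × (1−0.44) × (1−0.15) = 0.533407
Rounded to 4 decimal places: P(Offshore blowout preventer fails to close) ≈ 0.5334.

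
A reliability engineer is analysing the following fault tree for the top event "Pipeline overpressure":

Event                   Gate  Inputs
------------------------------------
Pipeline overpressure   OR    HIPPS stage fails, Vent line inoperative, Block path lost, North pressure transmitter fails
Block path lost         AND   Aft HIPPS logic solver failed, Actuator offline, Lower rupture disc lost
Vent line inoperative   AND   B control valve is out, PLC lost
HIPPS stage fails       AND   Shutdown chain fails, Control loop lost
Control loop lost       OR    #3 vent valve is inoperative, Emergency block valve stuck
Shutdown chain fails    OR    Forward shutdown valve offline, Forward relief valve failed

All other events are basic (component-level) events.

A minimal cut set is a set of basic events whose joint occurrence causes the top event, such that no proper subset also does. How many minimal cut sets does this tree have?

Shutdown chain fails [OR]: union of children's cut sets → 2 cut set(s).
Control loop lost [OR]: union of children's cut sets → 2 cut set(s).
HIPPS stage fails [AND]: one cut set from each child combined → 2 × 2 = 4 cut set(s).
Vent line inoperative [AND]: one cut set from each child combined → 1 × 1 = 1 cut set(s).
Block path lost [AND]: one cut set from each child combined → 1 × 1 × 1 = 1 cut set(s).
Pipeline overpressure [OR]: union of children's cut sets → 7 cut set(s).
Minimal cut sets: {#3 vent valve is inoperative, Forward shutdown valve offline}; {Emergency block valve stuck, Forward shutdown valve offline}; {#3 vent valve is inoperative, Forward relief valve failed}; {Emergency block valve stuck, Forward relief valve failed}; {B control valve is out, PLC lost}; {Actuator offline, Aft HIPPS logic solver failed, Lower rupture disc lost}; {North pressure transmitter fails}.

7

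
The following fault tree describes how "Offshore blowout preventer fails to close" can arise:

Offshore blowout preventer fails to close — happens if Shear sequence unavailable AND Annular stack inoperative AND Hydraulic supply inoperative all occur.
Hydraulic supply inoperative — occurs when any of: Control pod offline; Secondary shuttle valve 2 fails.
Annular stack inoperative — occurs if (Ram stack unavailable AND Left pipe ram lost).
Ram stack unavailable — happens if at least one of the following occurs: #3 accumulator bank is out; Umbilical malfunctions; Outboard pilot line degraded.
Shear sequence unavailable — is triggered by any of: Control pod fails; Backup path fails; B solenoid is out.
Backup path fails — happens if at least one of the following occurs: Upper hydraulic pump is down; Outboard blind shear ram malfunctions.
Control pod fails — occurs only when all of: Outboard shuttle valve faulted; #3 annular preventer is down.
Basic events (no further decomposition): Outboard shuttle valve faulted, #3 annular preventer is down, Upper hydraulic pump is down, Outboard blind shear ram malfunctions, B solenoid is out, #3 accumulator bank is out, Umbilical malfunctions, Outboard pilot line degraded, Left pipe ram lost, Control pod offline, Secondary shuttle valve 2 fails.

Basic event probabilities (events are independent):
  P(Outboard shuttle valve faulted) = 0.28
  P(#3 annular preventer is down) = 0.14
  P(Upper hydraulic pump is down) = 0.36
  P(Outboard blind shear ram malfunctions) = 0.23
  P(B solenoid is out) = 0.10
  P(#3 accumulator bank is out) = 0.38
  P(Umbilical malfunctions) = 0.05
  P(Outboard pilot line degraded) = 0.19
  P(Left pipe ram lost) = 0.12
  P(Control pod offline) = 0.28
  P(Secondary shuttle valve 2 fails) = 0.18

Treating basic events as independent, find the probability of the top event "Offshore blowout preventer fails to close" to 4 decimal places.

P(Control pod fails) [AND] = 0.28 × 0.14 = 0.039200
P(Backup path fails) [OR] = 1 − (1−0.36) × (1−0.23) = 0.507200
P(Shear sequence unavailable) [OR] = 1 − (1−0.039200) × (1−0.507200) × (1−0.10) = 0.573866
P(Ram stack unavailable) [OR] = 1 − (1−0.38) × (1−0.05) × (1−0.19) = 0.522910
P(Annular stack inoperative) [AND] = 0.522910 × 0.12 = 0.062749
P(Hydraulic supply inoperative) [OR] = 1 − (1−0.28) × (1−0.18) = 0.409600
P(Offshore blowout preventer fails to close) [AND] = 0.573866 × 0.062749 × 0.409600 = 0.014749
Rounded to 4 decimal places: P(Offshore blowout preventer fails to close) ≈ 0.0147.

0.0147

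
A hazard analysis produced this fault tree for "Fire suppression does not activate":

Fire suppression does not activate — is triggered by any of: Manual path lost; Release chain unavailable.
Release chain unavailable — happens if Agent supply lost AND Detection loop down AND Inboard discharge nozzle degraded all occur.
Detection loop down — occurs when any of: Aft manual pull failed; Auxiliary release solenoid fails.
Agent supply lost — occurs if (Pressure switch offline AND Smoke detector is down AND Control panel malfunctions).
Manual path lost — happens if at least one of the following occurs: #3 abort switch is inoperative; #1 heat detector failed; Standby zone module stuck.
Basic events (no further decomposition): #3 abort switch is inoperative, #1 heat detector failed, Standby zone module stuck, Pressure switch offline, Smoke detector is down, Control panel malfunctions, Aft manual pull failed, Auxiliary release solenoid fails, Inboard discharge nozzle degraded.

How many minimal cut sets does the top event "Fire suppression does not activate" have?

Manual path lost [OR]: union of children's cut sets → 3 cut set(s).
Agent supply lost [AND]: one cut set from each child combined → 1 × 1 × 1 = 1 cut set(s).
Detection loop down [OR]: union of children's cut sets → 2 cut set(s).
Release chain unavailable [AND]: one cut set from each child combined → 1 × 2 × 1 = 2 cut set(s).
Fire suppression does not activate [OR]: union of children's cut sets → 5 cut set(s).
Minimal cut sets: {#3 abort switch is inoperative}; {#1 heat detector failed}; {Standby zone module stuck}; {Aft manual pull failed, Control panel malfunctions, Inboard discharge nozzle degraded, Pressure switch offline, Smoke detector is down}; {Auxiliary release solenoid fails, Control panel malfunctions, Inboard discharge nozzle degraded, Pressure switch offline, Smoke detector is down}.

5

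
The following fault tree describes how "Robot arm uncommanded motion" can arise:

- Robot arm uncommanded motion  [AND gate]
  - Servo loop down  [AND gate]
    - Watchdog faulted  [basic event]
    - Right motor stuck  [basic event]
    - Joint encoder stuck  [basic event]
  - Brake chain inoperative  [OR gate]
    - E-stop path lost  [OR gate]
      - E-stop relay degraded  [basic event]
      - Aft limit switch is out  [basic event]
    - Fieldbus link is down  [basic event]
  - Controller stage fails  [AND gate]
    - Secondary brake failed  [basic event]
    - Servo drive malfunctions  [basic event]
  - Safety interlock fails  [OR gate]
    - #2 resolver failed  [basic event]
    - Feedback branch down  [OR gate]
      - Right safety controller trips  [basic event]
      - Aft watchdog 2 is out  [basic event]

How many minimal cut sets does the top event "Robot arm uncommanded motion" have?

Servo loop down [AND]: one cut set from each child combined → 1 × 1 × 1 = 1 cut set(s).
E-stop path lost [OR]: union of children's cut sets → 2 cut set(s).
Brake chain inoperative [OR]: union of children's cut sets → 3 cut set(s).
Controller stage fails [AND]: one cut set from each child combined → 1 × 1 = 1 cut set(s).
Feedback branch down [OR]: union of children's cut sets → 2 cut set(s).
Safety interlock fails [OR]: union of children's cut sets → 3 cut set(s).
Robot arm uncommanded motion [AND]: one cut set from each child combined → 1 × 3 × 1 × 3 = 9 cut set(s).
Minimal cut sets: {#2 resolver failed, E-stop relay degraded, Joint encoder stuck, Right motor stuck, Secondary brake failed, Servo drive malfunctions, Watchdog faulted}; {E-stop relay degraded, Joint encoder stuck, Right motor stuck, Right safety controller trips, Secondary brake failed, Servo drive malfunctions, Watchdog faulted}; {Aft watchdog 2 is out, E-stop relay degraded, Joint encoder stuck, Right motor stuck, Secondary brake failed, Servo drive malfunctions, Watchdog faulted}; {#2 resolver failed, Aft limit switch is out, Joint encoder stuck, Right motor stuck, Secondary brake failed, Servo drive malfunctions, Watchdog faulted}; {Aft limit switch is out, Joint encoder stuck, Right motor stuck, Right safety controller trips, Secondary brake failed, Servo drive malfunctions, Watchdog faulted}; {Aft limit switch is out, Aft watchdog 2 is out, Joint encoder stuck, Right motor stuck, Secondary brake failed, Servo drive malfunctions, Watchdog faulted}; {#2 resolver failed, Fieldbus link is down, Joint encoder stuck, Right motor stuck, Secondary brake failed, Servo drive malfunctions, Watchdog faulted}; {Fieldbus link is down, Joint encoder stuck, Right motor stuck, Right safety controller trips, Secondary brake failed, Servo drive malfunctions, Watchdog faulted}; {Aft watchdog 2 is out, Fieldbus link is down, Joint encoder stuck, Right motor stuck, Secondary brake failed, Servo drive malfunctions, Watchdog faulted}.

9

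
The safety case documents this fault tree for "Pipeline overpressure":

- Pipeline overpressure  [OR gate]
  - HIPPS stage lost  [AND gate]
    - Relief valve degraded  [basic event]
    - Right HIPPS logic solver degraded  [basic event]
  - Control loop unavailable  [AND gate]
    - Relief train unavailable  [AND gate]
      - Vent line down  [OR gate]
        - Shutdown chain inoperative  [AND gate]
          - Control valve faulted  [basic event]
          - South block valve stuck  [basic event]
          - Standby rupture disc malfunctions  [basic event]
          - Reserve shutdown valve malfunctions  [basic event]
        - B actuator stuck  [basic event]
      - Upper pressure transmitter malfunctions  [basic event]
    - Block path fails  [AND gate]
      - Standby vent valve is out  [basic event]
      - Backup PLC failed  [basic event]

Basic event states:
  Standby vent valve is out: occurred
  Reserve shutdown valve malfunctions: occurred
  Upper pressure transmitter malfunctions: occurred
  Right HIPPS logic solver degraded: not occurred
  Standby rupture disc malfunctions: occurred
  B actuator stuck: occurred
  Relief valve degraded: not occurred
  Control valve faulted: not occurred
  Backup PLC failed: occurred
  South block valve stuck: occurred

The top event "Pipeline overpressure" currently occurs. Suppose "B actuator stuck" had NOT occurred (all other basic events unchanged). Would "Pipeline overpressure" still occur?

No

Counterfactual: set "B actuator stuck" to not occurred.
HIPPS stage lost [AND]: Relief valve degraded=not, Right HIPPS logic solver degraded=not → not all inputs occur → does not occur.
Shutdown chain inoperative [AND]: Control valve faulted=not, South block valve stuck=occurs, Standby rupture disc malfunctions=occurs, Reserve shutdown valve malfunctions=occurs → not all inputs occur → does not occur.
Vent line down [OR]: Shutdown chain inoperative=not, B actuator stuck=not → no input occurs → does not occur.
Relief train unavailable [AND]: Vent line down=not, Upper pressure transmitter malfunctions=occurs → not all inputs occur → does not occur.
Block path fails [AND]: Standby vent valve is out=occurs, Backup PLC failed=occurs → all inputs occur → occurs.
Control loop unavailable [AND]: Relief train unavailable=not, Block path fails=occurs → not all inputs occur → does not occur.
Pipeline overpressure [OR]: HIPPS stage lost=not, Control loop unavailable=not → no input occurs → does not occur.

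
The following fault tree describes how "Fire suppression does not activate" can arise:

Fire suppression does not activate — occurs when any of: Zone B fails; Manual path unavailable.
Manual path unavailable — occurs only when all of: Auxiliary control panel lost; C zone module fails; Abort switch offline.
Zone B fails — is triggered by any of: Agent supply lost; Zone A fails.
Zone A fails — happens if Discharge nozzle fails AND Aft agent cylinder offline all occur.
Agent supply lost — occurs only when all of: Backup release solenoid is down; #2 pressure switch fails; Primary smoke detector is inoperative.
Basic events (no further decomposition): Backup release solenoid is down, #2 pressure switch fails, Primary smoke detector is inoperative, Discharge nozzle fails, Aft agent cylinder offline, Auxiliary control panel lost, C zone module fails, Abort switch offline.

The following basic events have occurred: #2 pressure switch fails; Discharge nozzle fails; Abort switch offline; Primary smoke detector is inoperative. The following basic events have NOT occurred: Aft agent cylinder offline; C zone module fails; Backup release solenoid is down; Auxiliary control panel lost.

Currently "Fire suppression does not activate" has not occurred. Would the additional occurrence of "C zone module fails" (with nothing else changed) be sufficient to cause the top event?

Counterfactual: set "C zone module fails" to occurred.
Agent supply lost [AND]: Backup release solenoid is down=not, #2 pressure switch fails=occurs, Primary smoke detector is inoperative=occurs → not all inputs occur → does not occur.
Zone A fails [AND]: Discharge nozzle fails=occurs, Aft agent cylinder offline=not → not all inputs occur → does not occur.
Zone B fails [OR]: Agent supply lost=not, Zone A fails=not → no input occurs → does not occur.
Manual path unavailable [AND]: Auxiliary control panel lost=not, C zone module fails=occurs, Abort switch offline=occurs → not all inputs occur → does not occur.
Fire suppression does not activate [OR]: Zone B fails=not, Manual path unavailable=not → no input occurs → does not occur.

No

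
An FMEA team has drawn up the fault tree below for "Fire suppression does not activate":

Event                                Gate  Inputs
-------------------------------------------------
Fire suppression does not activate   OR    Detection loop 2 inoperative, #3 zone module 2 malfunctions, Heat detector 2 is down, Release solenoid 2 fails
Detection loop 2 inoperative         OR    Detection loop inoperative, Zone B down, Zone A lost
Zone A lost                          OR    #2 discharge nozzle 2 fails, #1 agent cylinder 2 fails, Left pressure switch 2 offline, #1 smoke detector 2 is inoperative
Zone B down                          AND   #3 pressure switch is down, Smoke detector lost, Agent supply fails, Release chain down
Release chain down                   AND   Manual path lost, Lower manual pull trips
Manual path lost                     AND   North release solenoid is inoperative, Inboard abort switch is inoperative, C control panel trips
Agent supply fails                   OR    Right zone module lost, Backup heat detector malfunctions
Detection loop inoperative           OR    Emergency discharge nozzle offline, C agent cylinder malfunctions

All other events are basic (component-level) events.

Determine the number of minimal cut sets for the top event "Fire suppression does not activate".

Detection loop inoperative [OR]: union of children's cut sets → 2 cut set(s).
Agent supply fails [OR]: union of children's cut sets → 2 cut set(s).
Manual path lost [AND]: one cut set from each child combined → 1 × 1 × 1 = 1 cut set(s).
Release chain down [AND]: one cut set from each child combined → 1 × 1 = 1 cut set(s).
Zone B down [AND]: one cut set from each child combined → 1 × 1 × 2 × 1 = 2 cut set(s).
Zone A lost [OR]: union of children's cut sets → 4 cut set(s).
Detection loop 2 inoperative [OR]: union of children's cut sets → 8 cut set(s).
Fire suppression does not activate [OR]: union of children's cut sets → 11 cut set(s).

11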